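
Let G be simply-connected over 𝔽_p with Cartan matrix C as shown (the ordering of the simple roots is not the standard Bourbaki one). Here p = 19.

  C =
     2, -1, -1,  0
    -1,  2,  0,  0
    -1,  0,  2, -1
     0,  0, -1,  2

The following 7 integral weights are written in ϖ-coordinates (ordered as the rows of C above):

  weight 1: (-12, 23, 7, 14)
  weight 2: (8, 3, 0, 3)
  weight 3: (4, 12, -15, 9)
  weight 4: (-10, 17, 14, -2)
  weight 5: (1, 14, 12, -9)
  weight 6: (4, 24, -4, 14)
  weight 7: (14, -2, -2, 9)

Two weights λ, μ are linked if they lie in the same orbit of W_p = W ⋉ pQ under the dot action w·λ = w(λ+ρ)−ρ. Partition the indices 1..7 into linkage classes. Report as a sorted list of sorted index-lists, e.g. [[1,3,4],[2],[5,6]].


A_4 Cartan matrix, 4 simple roots permuted; ρ=(1,1,1,1).

W_19-reps of the 7 weights in Ā_19 (same 4-coord order as C):

    λ_1+ρ ↦ (2, 4, 2, 3)
    λ_2+ρ ↦ (9, 4, 1, 4)
    λ_3+ρ ↦ (9, 4, 1, 4)
    λ_4+ρ ↦ (9, 4, 1, 4)
    λ_5+ρ ↦ (2, 4, 2, 3)
    λ_6+ρ ↦ (2, 4, 2, 3)
    λ_7+ρ ↦ (9, 4, 1, 4)

Grouping the 7 weights by Ā_19-representative: 2 linkage classes.

[[1, 5, 6], [2, 3, 4, 7]]


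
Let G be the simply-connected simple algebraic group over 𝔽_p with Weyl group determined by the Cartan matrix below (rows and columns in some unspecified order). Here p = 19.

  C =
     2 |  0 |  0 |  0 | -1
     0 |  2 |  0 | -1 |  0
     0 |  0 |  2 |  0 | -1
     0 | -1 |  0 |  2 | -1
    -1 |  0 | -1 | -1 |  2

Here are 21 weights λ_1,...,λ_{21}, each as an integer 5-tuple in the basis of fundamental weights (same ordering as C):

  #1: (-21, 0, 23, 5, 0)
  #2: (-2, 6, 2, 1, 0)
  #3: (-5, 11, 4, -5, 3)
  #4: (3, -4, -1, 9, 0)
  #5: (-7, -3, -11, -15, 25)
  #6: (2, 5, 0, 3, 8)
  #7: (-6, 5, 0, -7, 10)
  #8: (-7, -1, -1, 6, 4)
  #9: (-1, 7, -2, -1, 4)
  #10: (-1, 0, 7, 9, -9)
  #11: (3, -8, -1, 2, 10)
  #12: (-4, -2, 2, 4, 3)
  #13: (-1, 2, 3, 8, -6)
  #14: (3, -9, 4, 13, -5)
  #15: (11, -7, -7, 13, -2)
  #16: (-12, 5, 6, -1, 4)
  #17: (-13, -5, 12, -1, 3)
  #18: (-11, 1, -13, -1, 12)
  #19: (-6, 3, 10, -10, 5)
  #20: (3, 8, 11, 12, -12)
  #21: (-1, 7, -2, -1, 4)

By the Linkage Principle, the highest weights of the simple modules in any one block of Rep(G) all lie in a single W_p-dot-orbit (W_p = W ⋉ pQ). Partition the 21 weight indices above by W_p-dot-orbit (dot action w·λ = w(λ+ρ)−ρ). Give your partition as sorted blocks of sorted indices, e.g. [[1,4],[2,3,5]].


Dynkin diagram of C (from the 8 off-diagonal −1 entries): D_5.

Folding the 21 weights λ_j+ρ into Ā_19 (reps in the given 5-coord order):

  1: (5, 0, 1, 6, 0);  2: (1, 7, 3, 2, 0);  3: (0, 8, 1, 0, 4);  4: (4, 3, 0, 3, 1);  5: (1, 7, 3, 2, 0);  6: (1, 7, 3, 2, 0);  7: (5, 0, 1, 6, 0);  8: (5, 0, 1, 6, 0);  9: (0, 8, 1, 0, 4);  10: (8, 1, 0, 2, 0);  11: (4, 3, 0, 3, 1);  12: (3, 1, 3, 4, 1);  13: (4, 3, 0, 3, 1);  14: (0, 8, 1, 0, 4);  15: (5, 0, 1, 6, 0);  16: (5, 0, 1, 6, 0);  17: (0, 8, 1, 0, 4);  18: (1, 7, 3, 2, 0);  19: (3, 1, 3, 4, 1);  20: (3, 1, 3, 4, 1);  21: (0, 8, 1, 0, 4)

Partition of {1..21} into 6 W_19-dot-orbits:

[[1, 7, 8, 15, 16], [2, 5, 6, 18], [3, 9, 14, 17, 21], [4, 11, 13], [10], [12, 19, 20]]


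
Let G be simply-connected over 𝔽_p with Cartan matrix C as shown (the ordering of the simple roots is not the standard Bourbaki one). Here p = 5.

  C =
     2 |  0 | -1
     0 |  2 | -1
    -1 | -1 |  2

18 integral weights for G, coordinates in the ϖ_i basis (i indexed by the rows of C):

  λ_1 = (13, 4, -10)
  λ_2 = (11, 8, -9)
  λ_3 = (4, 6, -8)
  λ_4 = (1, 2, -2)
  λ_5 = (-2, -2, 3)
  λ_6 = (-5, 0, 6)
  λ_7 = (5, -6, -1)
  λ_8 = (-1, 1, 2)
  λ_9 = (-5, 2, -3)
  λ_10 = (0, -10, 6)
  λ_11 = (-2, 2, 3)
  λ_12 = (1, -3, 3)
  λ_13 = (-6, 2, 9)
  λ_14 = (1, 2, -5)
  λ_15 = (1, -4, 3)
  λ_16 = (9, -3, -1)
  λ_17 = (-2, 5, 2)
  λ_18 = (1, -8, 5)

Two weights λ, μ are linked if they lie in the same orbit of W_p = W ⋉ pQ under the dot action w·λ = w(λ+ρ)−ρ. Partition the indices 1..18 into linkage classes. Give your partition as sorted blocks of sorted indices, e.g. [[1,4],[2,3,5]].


Cartan matrix: type A_3 (|W|=24); un-permuting the 3 rows.

Each λ_j+ρ reduced to Ā_5; 3-tuples below use C's row order:

  λ_1+ρ ↦ (0, 1, 4) · λ_2+ρ ↦ (2, 1, 1) · λ_3+ρ ↦ (0, 2, 3) · λ_4+ρ ↦ (1, 2, 1) · λ_5+ρ ↦ (1, 1, 2) · λ_6+ρ ↦ (1, 2, 1) · λ_7+ρ ↦ (0, 1, 4) · λ_8+ρ ↦ (0, 2, 3) · λ_9+ρ ↦ (1, 2, 1) · λ_10+ρ ↦ (1, 1, 2) · λ_11+ρ ↦ (1, 1, 2) · λ_12+ρ ↦ (1, 1, 2) · λ_13+ρ ↦ (0, 2, 3) · λ_14+ρ ↦ (2, 1, 1) · λ_15+ρ ↦ (1, 2, 1) · λ_16+ρ ↦ (0, 2, 3) · λ_17+ρ ↦ (2, 1, 1) · λ_18+ρ ↦ (1, 2, 1)

Partition of {1..18} into 5 W_5-dot-orbits:

[[1, 7], [2, 14, 17], [3, 8, 13, 16], [4, 6, 9, 15, 18], [5, 10, 11, 12]]


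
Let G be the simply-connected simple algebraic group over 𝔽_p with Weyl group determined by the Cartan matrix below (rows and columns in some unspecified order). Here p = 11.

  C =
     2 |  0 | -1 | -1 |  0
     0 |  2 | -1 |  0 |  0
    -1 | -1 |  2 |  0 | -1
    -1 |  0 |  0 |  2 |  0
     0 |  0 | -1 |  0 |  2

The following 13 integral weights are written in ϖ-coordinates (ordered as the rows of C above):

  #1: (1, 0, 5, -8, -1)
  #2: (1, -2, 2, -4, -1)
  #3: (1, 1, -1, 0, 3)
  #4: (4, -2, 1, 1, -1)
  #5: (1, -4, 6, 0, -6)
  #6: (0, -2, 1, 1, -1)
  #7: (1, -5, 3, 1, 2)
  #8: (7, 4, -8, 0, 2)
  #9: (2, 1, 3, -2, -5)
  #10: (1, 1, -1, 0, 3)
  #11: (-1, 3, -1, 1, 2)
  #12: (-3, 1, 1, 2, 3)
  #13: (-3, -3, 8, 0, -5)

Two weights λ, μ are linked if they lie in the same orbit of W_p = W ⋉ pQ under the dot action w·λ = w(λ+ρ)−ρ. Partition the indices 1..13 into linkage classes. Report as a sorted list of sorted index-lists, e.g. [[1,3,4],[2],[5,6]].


Type D_5, rank 5, |W|=1920; reorder rows/cols to standard.

Alcove-folded reps (p=11, 13 weights, presented ϖ-order):

  1: (1, 1, 1, 2, 0)
  2: (1, 1, 1, 2, 0)
  3: (2, 2, 0, 1, 4)
  4: (1, 1, 1, 2, 0)
  5: (1, 2, 1, 1, 4)
  6: (1, 1, 1, 2, 0)
  7: (0, 4, 0, 2, 3)
  8: (1, 2, 1, 1, 4)
  9: (2, 2, 0, 1, 4)
  10: (2, 2, 0, 1, 4)
  11: (0, 4, 0, 2, 3)
  12: (2, 2, 0, 1, 4)
  13: (1, 2, 1, 1, 4)

4 distinct reps among the 13 weights ⇒ 4 W_11-linkage classes:

[[1, 2, 4, 6], [3, 9, 10, 12], [5, 8, 13], [7, 11]]


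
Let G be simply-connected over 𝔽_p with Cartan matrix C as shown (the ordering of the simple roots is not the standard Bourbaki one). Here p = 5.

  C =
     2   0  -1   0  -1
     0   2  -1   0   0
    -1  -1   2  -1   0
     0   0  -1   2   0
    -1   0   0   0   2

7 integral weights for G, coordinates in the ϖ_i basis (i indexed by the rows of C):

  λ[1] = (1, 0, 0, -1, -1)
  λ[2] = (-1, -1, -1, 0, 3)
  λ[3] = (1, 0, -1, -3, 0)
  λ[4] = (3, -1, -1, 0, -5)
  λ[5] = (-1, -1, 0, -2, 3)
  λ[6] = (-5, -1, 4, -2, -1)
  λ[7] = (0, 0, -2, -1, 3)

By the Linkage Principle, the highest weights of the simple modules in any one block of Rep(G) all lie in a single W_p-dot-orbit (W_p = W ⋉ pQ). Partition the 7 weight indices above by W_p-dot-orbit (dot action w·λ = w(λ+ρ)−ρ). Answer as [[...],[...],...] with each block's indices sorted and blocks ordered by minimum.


D_5 Cartan matrix, 5 simple roots permuted; ρ=(1,1,1,1,1).

Folding the 7 weights λ_j+ρ into Ā_5 (reps in the given 5-coord order):

  [1] (0, 1, 1, 0, 0) · [2] (0, 0, 0, 1, 4) · [3] (0, 1, 1, 0, 1) · [4] (0, 0, 0, 1, 4) · [5] (0, 0, 0, 1, 4) · [6] (0, 0, 0, 1, 4) · [7] (0, 0, 0, 1, 4)

3 distinct reps among the 7 weights ⇒ 3 W_5-linkage classes:

[[1], [2, 4, 5, 6, 7], [3]]


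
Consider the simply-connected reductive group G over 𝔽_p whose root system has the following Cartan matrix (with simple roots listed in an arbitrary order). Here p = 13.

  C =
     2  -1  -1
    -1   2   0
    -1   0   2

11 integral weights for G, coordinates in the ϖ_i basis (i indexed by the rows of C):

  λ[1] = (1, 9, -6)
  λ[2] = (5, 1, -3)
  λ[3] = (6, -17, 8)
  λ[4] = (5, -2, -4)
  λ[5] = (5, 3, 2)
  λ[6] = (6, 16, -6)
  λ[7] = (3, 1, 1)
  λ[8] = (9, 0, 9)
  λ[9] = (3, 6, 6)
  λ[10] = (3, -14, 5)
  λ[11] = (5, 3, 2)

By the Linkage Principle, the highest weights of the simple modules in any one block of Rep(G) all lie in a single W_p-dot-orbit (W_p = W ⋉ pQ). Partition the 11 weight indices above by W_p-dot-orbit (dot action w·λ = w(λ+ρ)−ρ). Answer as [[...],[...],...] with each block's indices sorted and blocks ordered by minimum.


C ↔ A_3 under row/col permutation; |W(A_3)| = 24.

Alcove-folded reps (p=13, 11 weights, presented ϖ-order):

  1: (3, 7, 2);  2: (4, 2, 2);  3: (6, 4, 3);  4: (2, 1, 3);  5: (6, 4, 3);  6: (4, 2, 2);  7: (4, 2, 2);  8: (3, 7, 2);  9: (4, 2, 2);  10: (6, 4, 3);  11: (6, 4, 3)

4 distinct reps among the 11 weights ⇒ 4 W_13-linkage classes:

[[1, 8], [2, 6, 7, 9], [3, 5, 10, 11], [4]]


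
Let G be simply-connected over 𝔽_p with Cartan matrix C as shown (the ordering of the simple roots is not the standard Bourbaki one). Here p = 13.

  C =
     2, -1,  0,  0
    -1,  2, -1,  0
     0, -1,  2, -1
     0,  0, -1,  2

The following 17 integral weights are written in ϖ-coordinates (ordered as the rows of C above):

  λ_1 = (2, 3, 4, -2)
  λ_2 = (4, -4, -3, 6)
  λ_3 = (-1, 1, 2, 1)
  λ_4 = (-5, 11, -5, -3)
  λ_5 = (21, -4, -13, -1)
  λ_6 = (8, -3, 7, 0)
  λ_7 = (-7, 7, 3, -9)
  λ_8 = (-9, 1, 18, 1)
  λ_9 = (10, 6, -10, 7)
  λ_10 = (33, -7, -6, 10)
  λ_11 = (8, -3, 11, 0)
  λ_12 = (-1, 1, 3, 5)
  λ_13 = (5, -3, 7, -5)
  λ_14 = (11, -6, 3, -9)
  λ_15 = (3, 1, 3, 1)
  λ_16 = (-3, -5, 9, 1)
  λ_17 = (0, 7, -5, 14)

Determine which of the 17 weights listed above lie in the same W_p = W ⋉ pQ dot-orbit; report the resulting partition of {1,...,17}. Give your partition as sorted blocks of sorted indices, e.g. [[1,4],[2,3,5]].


Root system A_4: the 4×4 matrix C matches after relabeling.

W_13-reps of the 17 weights in Ā_13 (same 4-coord order as C):

  λ_1+ρ ↦ (3, 4, 4, 1);  λ_2+ρ ↦ (0, 2, 3, 2);  λ_3+ρ ↦ (0, 2, 3, 2);  λ_4+ρ ↦ (4, 2, 2, 4);  λ_5+ρ ↦ (0, 2, 4, 6);  λ_6+ρ ↦ (4, 2, 4, 2);  λ_7+ρ ↦ (4, 2, 2, 4);  λ_8+ρ ↦ (0, 2, 3, 2);  λ_9+ρ ↦ (4, 2, 2, 4);  λ_10+ρ ↦ (0, 2, 3, 2);  λ_11+ρ ↦ (0, 2, 4, 6);  λ_12+ρ ↦ (0, 2, 4, 6);  λ_13+ρ ↦ (4, 2, 2, 4);  λ_14+ρ ↦ (3, 4, 4, 1);  λ_15+ρ ↦ (4, 2, 4, 2);  λ_16+ρ ↦ (4, 2, 4, 2);  λ_17+ρ ↦ (4, 2, 2, 4)

These 17 weights hit 5 W_13-dot-orbits; sizes (2, 4, 5, 3, 3):

[[1, 14], [2, 3, 8, 10], [4, 7, 9, 13, 17], [5, 11, 12], [6, 15, 16]]


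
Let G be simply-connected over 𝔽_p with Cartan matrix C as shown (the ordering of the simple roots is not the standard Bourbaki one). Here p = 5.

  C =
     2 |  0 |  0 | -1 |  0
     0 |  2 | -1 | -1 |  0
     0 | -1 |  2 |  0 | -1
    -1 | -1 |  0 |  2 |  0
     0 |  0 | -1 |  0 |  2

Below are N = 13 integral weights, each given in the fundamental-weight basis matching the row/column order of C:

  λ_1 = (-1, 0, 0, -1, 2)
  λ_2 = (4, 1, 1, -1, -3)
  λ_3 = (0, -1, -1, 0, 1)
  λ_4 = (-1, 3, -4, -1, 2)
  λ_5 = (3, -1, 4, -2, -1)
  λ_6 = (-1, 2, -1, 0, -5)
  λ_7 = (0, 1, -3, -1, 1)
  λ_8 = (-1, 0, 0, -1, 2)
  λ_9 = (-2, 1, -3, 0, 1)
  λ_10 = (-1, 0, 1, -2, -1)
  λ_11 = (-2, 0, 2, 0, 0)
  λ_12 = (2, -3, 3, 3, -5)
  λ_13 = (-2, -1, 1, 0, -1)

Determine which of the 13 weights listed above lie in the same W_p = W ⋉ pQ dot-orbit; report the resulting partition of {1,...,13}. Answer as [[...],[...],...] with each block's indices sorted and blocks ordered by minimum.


C ↔ A_5 under row/col permutation; |W(A_5)| = 720.

λ_j+ρ reflected into Ā_5 (⟨·,θ^∨⟩≤5); 5-tuples as given:

  λ_1+ρ ↦ (0, 1, 1, 0, 3)
  λ_2+ρ ↦ (1, 0, 2, 0, 0)
  λ_3+ρ ↦ (1, 0, 0, 1, 2)
  λ_4+ρ ↦ (0, 1, 3, 0, 0)
  λ_5+ρ ↦ (0, 1, 1, 0, 3)
  λ_6+ρ ↦ (0, 1, 3, 0, 0)
  λ_7+ρ ↦ (1, 0, 2, 0, 0)
  λ_8+ρ ↦ (0, 1, 1, 0, 3)
  λ_9+ρ ↦ (1, 0, 2, 0, 0)
  λ_10+ρ ↦ (1, 0, 2, 0, 0)
  λ_11+ρ ↦ (0, 1, 3, 0, 0)
  λ_12+ρ ↦ (1, 0, 0, 1, 2)
  λ_13+ρ ↦ (1, 0, 2, 0, 0)

Grouping the 13 weights by Ā_5-representative: 4 linkage classes.

[[1, 5, 8], [2, 7, 9, 10, 13], [3, 12], [4, 6, 11]]


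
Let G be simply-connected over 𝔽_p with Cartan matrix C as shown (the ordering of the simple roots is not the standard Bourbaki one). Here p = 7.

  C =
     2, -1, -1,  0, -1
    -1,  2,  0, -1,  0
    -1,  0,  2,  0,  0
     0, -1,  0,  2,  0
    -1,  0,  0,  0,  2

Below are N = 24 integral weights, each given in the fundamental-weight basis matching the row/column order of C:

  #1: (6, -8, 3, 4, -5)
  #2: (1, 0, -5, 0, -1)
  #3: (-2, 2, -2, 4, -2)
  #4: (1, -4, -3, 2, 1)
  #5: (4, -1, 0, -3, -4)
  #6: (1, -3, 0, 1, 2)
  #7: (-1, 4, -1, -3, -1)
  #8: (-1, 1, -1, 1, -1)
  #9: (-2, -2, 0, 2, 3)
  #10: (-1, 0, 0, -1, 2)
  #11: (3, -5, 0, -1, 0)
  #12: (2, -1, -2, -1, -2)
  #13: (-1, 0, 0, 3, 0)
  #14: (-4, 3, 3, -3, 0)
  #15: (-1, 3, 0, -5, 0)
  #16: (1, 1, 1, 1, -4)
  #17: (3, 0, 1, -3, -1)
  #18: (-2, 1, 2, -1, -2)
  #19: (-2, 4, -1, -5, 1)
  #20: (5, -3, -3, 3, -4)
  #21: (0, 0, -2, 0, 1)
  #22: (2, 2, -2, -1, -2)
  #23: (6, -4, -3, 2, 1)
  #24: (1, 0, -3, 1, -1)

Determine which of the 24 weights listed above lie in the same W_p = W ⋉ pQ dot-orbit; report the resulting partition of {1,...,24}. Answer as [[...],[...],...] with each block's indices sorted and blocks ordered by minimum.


C ↔ D_5 under row/col permutation; |W(D_5)| = 1920.

Folding the 24 weights λ_j+ρ into Ā_7 (reps in the given 5-coord order):

    λ_1 → (0, 2, 0, 2, 0)
    λ_2 → (1, 0, 1, 0, 1)
    λ_3 → (0, 0, 1, 4, 1)
    λ_4 → (1, 0, 1, 0, 1)
    λ_5 → (0, 1, 1, 0, 3)
    λ_6 → (0, 1, 1, 0, 3)
    λ_7 → (0, 2, 0, 2, 0)
    λ_8 → (0, 2, 0, 2, 0)
    λ_9 → (0, 1, 1, 1, 2)
    λ_10 → (0, 1, 1, 0, 3)
    λ_11 → (0, 0, 1, 4, 1)
    λ_12 → (1, 0, 1, 0, 1)
    λ_13 → (0, 0, 1, 4, 1)
    λ_14 → (0, 1, 1, 1, 2)
    λ_15 → (0, 0, 1, 4, 1)
    λ_16 → (0, 1, 1, 1, 2)
    λ_17 → (0, 1, 2, 2, 0)
    λ_18 → (1, 0, 1, 0, 1)
    λ_19 → (0, 0, 1, 4, 1)
    λ_20 → (0, 1, 1, 1, 2)
    λ_21 → (0, 1, 1, 1, 2)
    λ_22 → (1, 0, 1, 0, 1)
    λ_23 → (0, 2, 0, 2, 0)
    λ_24 → (0, 1, 2, 2, 0)

The 24 indices split into 6 linkage classes (same alcove rep ⇔ same W_7-dot-orbit):

[[1, 7, 8, 23], [2, 4, 12, 18, 22], [3, 11, 13, 15, 19], [5, 6, 10], [9, 14, 16, 20, 21], [17, 24]]


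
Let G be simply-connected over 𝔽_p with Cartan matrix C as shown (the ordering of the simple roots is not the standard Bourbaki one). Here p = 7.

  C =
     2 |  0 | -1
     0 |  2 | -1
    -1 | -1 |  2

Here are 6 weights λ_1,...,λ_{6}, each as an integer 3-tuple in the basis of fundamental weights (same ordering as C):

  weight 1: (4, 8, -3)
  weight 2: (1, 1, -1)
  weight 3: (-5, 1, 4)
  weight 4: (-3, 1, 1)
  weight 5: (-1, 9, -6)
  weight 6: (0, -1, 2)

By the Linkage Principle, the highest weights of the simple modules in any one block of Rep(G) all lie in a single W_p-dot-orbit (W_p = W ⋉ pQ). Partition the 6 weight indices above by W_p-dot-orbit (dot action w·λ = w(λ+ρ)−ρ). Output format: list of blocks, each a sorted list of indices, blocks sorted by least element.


Root system A_3: the 3×3 matrix C matches after relabeling.

Folding the 6 weights λ_j+ρ into Ā_7 (reps in the given 3-coord order):

  λ_1 → (2, 2, 0);  λ_2 → (2, 2, 0);  λ_3 → (4, 2, 1);  λ_4 → (2, 2, 0);  λ_5 → (2, 2, 0);  λ_6 → (1, 0, 3)

The 6 indices split into 3 linkage classes (same alcove rep ⇔ same W_7-dot-orbit):

[[1, 2, 4, 5], [3], [6]]


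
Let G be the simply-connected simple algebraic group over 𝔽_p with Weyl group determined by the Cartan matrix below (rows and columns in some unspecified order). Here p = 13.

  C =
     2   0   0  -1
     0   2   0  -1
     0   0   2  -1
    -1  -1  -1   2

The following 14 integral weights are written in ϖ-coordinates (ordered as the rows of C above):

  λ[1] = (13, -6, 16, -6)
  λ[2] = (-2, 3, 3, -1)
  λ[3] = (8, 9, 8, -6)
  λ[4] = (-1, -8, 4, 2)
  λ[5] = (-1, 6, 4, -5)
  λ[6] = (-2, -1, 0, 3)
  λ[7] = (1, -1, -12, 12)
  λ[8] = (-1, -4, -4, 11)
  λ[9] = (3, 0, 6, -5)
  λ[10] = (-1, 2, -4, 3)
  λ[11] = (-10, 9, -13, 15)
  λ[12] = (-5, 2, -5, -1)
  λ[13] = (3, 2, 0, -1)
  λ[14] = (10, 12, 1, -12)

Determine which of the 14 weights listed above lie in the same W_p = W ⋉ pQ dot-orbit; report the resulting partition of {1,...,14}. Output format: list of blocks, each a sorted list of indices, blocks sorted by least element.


C ↔ D_4 under row/col permutation; |W(D_4)| = 192.

W_13-reps of the 14 weights in Ā_13 (same 4-coord order as C):

  1: (4, 3, 1, 0)
  2: (0, 3, 3, 1)
  3: (1, 0, 1, 3)
  4: (4, 3, 1, 0)
  5: (4, 3, 1, 0)
  6: (1, 0, 1, 3)
  7: (0, 2, 9, 0)
  8: (0, 3, 3, 1)
  9: (0, 3, 3, 1)
  10: (0, 3, 3, 1)
  11: (4, 3, 1, 0)
  12: (1, 0, 1, 3)
  13: (4, 3, 1, 0)
  14: (0, 2, 9, 0)

Linkage partition of the 14 weights (4 classes, p=13):

[[1, 4, 5, 11, 13], [2, 8, 9, 10], [3, 6, 12], [7, 14]]


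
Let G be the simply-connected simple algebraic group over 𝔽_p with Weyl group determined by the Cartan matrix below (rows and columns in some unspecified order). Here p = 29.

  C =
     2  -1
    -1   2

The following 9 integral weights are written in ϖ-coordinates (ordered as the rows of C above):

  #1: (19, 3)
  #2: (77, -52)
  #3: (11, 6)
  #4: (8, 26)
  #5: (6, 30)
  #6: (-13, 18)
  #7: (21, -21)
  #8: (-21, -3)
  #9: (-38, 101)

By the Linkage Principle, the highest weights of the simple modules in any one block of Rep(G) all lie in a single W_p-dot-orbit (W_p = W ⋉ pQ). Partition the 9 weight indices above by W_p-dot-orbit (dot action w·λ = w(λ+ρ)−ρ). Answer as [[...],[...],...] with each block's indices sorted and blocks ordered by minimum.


Dynkin diagram of C (from the 2 off-diagonal −1 entries): A_2.

Each λ_j+ρ reduced to Ā_29; 2-tuples below use C's row order:

  λ_1 → (20, 4)
  λ_2 → (2, 20)
  λ_3 → (12, 7)
  λ_4 → (2, 20)
  λ_5 → (2, 20)
  λ_6 → (12, 7)
  λ_7 → (2, 20)
  λ_8 → (2, 20)
  λ_9 → (7, 14)

These 9 weights hit 4 W_29-dot-orbits; sizes (1, 5, 2, 1):

[[1], [2, 4, 5, 7, 8], [3, 6], [9]]


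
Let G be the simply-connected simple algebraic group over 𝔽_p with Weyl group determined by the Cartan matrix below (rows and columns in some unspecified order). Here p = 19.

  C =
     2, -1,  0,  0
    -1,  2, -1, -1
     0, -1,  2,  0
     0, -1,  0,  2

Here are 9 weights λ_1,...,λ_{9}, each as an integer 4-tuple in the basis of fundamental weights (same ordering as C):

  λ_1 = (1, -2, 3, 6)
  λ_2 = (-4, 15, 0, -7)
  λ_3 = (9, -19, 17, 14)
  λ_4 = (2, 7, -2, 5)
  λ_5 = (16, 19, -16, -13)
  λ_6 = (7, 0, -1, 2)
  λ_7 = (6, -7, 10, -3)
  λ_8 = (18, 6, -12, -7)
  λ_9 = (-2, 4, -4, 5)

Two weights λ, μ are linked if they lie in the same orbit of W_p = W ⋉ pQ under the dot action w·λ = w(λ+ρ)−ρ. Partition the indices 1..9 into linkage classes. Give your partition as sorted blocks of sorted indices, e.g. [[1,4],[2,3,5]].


Cartan matrix: type D_4 (|W|=192); un-permuting the 4 rows.

Ā_19 reps of the 9 weights (D_4, coords as presented):

  λ_1+ρ ↦ (1, 1, 3, 6);  λ_2+ρ ↦ (3, 2, 1, 6);  λ_3+ρ ↦ (8, 1, 0, 3);  λ_4+ρ ↦ (3, 2, 1, 6);  λ_5+ρ ↦ (1, 1, 3, 6);  λ_6+ρ ↦ (8, 1, 0, 3);  λ_7+ρ ↦ (1, 1, 3, 6);  λ_8+ρ ↦ (8, 1, 0, 3);  λ_9+ρ ↦ (1, 1, 3, 6)

Partition of {1..9} into 3 W_19-dot-orbits:

[[1, 5, 7, 9], [2, 4], [3, 6, 8]]


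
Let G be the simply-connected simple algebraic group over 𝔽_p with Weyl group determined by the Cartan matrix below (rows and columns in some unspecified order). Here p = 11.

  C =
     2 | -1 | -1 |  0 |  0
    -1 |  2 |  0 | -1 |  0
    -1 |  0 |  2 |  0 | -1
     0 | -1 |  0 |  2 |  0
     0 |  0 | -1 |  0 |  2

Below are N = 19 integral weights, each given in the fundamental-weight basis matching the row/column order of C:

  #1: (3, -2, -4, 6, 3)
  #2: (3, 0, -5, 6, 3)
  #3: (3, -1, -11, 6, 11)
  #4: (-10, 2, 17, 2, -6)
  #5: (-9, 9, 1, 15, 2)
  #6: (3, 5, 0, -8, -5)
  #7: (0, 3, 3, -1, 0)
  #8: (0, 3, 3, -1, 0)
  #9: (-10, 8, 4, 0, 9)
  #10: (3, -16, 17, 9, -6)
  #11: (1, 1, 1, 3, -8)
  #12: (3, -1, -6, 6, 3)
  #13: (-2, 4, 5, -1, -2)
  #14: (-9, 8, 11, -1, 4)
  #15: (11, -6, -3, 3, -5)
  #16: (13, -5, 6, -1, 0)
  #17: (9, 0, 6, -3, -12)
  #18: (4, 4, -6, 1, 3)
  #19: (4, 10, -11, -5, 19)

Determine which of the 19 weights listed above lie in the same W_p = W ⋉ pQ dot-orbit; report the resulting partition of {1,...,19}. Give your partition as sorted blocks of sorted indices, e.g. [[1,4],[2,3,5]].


Type A_5, rank 5, |W|=720; reorder rows/cols to standard.

Ā_11 reps of the 19 weights (A_5, coords as presented):

  λ_1+ρ ↦ (0, 1, 3, 6, 1)
  λ_2+ρ ↦ (0, 1, 3, 6, 1)
  λ_3+ρ ↦ (0, 5, 4, 1, 0)
  λ_4+ρ ↦ (2, 1, 2, 3, 2)
  λ_5+ρ ↦ (2, 1, 2, 3, 2)
  λ_6+ρ ↦ (0, 1, 3, 6, 1)
  λ_7+ρ ↦ (1, 4, 4, 0, 1)
  λ_8+ρ ↦ (1, 4, 4, 0, 1)
  λ_9+ρ ↦ (1, 4, 4, 0, 1)
  λ_10+ρ ↦ (0, 5, 4, 1, 0)
  λ_11+ρ ↦ (2, 1, 2, 3, 2)
  λ_12+ρ ↦ (0, 1, 3, 6, 1)
  λ_13+ρ ↦ (1, 4, 4, 0, 1)
  λ_14+ρ ↦ (2, 5, 2, 1, 0)
  λ_15+ρ ↦ (1, 4, 4, 0, 1)
  λ_16+ρ ↦ (0, 1, 3, 6, 1)
  λ_17+ρ ↦ (0, 5, 4, 1, 0)
  λ_18+ρ ↦ (0, 5, 4, 1, 0)
  λ_19+ρ ↦ (0, 5, 4, 1, 0)

Grouping the 19 weights by Ā_11-representative: 5 linkage classes.

[[1, 2, 6, 12, 16], [3, 10, 17, 18, 19], [4, 5, 11], [7, 8, 9, 13, 15], [14]]


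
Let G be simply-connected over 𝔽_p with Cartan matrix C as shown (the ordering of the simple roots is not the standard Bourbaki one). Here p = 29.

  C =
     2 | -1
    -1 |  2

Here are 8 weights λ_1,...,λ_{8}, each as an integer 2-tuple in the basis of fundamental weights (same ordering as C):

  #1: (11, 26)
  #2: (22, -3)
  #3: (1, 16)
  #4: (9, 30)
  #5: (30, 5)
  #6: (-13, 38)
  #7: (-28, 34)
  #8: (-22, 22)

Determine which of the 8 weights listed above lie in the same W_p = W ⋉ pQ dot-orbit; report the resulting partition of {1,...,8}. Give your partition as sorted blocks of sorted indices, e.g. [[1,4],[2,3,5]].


C ↔ A_2 under row/col permutation; |W(A_2)| = 6.

λ_j+ρ reflected into Ā_29 (⟨·,θ^∨⟩≤29); 2-tuples as given:

  [1] (2, 17);  [2] (21, 2);  [3] (2, 17);  [4] (2, 17);  [5] (21, 2);  [6] (2, 17);  [7] (21, 2);  [8] (21, 2)

The 8 indices split into 2 linkage classes (same alcove rep ⇔ same W_29-dot-orbit):

[[1, 3, 4, 6], [2, 5, 7, 8]]


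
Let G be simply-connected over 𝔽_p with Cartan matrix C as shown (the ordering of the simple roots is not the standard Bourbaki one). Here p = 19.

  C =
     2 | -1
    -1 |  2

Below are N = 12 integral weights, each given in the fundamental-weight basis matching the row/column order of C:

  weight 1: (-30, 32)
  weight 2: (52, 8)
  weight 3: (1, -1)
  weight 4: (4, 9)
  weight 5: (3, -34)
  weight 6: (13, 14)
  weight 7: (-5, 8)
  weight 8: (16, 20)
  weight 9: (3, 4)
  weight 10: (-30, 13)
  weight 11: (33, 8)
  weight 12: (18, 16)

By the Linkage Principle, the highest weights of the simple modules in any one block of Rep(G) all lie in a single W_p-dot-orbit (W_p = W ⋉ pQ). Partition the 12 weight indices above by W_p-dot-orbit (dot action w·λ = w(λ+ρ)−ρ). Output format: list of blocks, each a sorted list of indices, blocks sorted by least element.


Type A_2, rank 2, |W|=6; reorder rows/cols to standard.

Folding the 12 weights λ_j+ρ into Ā_19 (reps in the given 2-coord order):

  1: (5, 10);  2: (4, 5);  3: (2, 0);  4: (5, 10);  5: (5, 10);  6: (4, 5);  7: (4, 5);  8: (2, 0);  9: (4, 5);  10: (4, 5);  11: (5, 10);  12: (2, 0)

Grouping the 12 weights by Ā_19-representative: 3 linkage classes.

[[1, 4, 5, 11], [2, 6, 7, 9, 10], [3, 8, 12]]


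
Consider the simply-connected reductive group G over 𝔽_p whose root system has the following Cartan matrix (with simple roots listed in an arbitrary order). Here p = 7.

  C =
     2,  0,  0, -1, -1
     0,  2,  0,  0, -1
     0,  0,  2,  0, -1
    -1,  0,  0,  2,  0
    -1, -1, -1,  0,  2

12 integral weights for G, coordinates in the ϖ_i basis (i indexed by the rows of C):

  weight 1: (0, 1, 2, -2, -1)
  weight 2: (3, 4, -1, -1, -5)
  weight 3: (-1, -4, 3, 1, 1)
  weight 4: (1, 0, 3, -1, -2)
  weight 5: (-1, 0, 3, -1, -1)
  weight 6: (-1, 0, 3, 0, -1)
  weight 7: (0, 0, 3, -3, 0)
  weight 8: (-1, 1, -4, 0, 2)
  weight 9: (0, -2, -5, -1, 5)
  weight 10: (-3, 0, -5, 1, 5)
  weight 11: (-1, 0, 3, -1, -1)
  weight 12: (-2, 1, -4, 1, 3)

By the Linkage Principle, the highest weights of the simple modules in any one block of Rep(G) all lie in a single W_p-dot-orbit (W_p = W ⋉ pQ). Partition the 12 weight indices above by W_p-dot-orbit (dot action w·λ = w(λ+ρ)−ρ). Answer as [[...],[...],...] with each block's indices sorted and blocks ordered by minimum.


Type D_5, rank 5, |W|=1920; reorder rows/cols to standard.

Ā_7 reps of the 12 weights (D_5, coords as presented):

  [1] (0, 2, 3, 1, 0);  [2] (0, 1, 4, 0, 0);  [3] (0, 2, 3, 1, 0);  [4] (1, 0, 3, 0, 1);  [5] (0, 1, 4, 0, 0);  [6] (0, 1, 4, 1, 0);  [7] (0, 1, 4, 1, 0);  [8] (0, 2, 3, 1, 0);  [9] (0, 1, 4, 1, 0);  [10] (0, 1, 4, 0, 0);  [11] (0, 1, 4, 0, 0);  [12] (0, 2, 3, 1, 0)

Linkage partition of the 12 weights (4 classes, p=7):

[[1, 3, 8, 12], [2, 5, 10, 11], [4], [6, 7, 9]]


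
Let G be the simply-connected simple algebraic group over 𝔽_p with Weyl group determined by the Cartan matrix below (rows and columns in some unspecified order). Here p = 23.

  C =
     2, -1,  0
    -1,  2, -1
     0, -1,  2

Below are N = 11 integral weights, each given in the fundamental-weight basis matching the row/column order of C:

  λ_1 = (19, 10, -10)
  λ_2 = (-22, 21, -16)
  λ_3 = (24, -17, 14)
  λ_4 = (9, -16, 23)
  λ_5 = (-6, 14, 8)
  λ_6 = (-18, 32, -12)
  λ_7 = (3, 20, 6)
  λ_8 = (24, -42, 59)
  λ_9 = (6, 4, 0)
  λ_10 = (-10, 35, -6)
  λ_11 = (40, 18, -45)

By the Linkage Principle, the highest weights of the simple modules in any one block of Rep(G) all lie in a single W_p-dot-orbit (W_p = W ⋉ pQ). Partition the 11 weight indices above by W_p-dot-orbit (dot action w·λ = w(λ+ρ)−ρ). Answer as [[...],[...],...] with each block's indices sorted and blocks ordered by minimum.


Cartan matrix: type A_3 (|W|=24); un-permuting the 3 rows.

Folding the 11 weights λ_j+ρ into Ā_23 (reps in the given 3-coord order):

  λ_1 → (12, 2, 1)
  λ_2 → (7, 14, 1)
  λ_3 → (7, 14, 1)
  λ_4 → (4, 10, 8)
  λ_5 → (4, 10, 8)
  λ_6 → (7, 5, 1)
  λ_7 → (5, 14, 2)
  λ_8 → (5, 14, 2)
  λ_9 → (7, 5, 1)
  λ_10 → (4, 10, 8)
  λ_11 → (5, 14, 2)

Partition of {1..11} into 5 W_23-dot-orbits:

[[1], [2, 3], [4, 5, 10], [6, 9], [7, 8, 11]]


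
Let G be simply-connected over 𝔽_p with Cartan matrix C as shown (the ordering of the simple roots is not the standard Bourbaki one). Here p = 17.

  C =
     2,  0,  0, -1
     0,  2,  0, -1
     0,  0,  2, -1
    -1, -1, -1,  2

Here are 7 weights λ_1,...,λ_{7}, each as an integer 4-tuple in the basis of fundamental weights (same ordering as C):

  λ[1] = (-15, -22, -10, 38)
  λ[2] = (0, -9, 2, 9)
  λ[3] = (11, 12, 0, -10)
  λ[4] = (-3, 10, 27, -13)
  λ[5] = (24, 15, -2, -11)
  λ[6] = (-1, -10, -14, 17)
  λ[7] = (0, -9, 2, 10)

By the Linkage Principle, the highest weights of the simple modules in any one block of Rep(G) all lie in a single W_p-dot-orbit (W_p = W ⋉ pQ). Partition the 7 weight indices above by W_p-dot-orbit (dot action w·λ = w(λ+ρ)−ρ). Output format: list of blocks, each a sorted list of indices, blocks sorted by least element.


Type D_4, rank 4, |W|=192; reorder rows/cols to standard.

Ā_17 reps of the 7 weights (D_4, coords as presented):

  1: (3, 4, 8, 1) · 2: (1, 8, 3, 2) · 3: (3, 4, 8, 1) · 4: (1, 8, 3, 2) · 5: (1, 8, 3, 2) · 6: (3, 4, 8, 1) · 7: (1, 8, 3, 2)

Grouping the 7 weights by Ā_17-representative: 2 linkage classes.

[[1, 3, 6], [2, 4, 5, 7]]


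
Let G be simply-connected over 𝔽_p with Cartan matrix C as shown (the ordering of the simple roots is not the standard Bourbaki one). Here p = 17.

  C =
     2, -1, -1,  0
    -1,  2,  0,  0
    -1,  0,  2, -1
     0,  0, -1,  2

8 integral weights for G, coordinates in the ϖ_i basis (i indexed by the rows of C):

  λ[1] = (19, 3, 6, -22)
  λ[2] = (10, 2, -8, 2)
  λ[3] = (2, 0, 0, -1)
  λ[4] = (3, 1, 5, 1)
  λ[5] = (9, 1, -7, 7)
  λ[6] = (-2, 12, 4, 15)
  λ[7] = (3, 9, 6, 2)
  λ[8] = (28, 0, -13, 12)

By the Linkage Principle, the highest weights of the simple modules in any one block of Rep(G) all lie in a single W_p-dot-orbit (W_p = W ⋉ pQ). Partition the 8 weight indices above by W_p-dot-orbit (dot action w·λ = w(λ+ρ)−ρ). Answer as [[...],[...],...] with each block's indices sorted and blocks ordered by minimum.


A_4 Cartan matrix, 4 simple roots permuted; ρ=(1,1,1,1).

W_17-reps of the 8 weights in Ā_17 (same 4-coord order as C):

  λ_1 → (4, 3, 3, 4) · λ_2 → (4, 3, 3, 4) · λ_3 → (3, 1, 1, 0) · λ_4 → (4, 2, 6, 2) · λ_5 → (4, 2, 6, 2) · λ_6 → (3, 1, 1, 0) · λ_7 → (4, 3, 3, 4) · λ_8 → (3, 1, 1, 0)

3 distinct reps among the 8 weights ⇒ 3 W_17-linkage classes:

[[1, 2, 7], [3, 6, 8], [4, 5]]


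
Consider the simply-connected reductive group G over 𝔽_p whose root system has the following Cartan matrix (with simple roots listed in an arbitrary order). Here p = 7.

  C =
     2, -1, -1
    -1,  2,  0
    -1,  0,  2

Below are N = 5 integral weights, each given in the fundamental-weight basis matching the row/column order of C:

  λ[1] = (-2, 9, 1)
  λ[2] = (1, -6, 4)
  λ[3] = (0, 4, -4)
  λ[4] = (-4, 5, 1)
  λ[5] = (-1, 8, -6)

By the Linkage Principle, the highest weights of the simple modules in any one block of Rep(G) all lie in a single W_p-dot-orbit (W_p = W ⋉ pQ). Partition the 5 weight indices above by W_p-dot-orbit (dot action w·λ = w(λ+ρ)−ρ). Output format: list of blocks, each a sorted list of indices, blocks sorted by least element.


Dynkin diagram of C (from the 4 off-diagonal −1 entries): A_3.

Folding the 5 weights λ_j+ρ into Ā_7 (reps in the given 3-coord order):

    1: (2, 3, 1)
    2: (3, 2, 2)
    3: (2, 3, 1)
    4: (2, 3, 1)
    5: (3, 2, 2)

These 5 weights hit 2 W_7-dot-orbits; sizes (3, 2):

[[1, 3, 4], [2, 5]]


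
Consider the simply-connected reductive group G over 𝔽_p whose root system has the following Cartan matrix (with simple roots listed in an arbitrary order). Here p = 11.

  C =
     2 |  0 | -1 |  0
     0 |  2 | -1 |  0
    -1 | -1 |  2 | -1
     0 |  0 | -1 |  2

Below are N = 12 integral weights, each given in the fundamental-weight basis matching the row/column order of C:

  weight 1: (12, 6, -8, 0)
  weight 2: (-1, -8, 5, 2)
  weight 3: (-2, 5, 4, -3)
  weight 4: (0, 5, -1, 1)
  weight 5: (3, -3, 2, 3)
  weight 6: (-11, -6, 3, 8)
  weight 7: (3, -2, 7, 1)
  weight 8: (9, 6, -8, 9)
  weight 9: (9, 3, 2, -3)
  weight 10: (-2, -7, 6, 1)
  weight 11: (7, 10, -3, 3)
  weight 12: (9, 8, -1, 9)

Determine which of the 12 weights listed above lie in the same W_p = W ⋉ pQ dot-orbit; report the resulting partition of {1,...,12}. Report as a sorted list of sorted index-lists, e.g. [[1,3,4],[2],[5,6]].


C ↔ D_4 under row/col permutation; |W(D_4)| = 192.

W_11-reps of the 12 weights in Ā_11 (same 4-coord order as C):

  1: (4, 2, 0, 4)
  2: (1, 6, 0, 2)
  3: (1, 6, 0, 2)
  4: (1, 6, 0, 2)
  5: (4, 2, 0, 4)
  6: (1, 6, 0, 2)
  7: (1, 2, 0, 1)
  8: (1, 2, 0, 1)
  9: (4, 2, 0, 4)
  10: (1, 6, 0, 2)
  11: (2, 1, 0, 6)
  12: (1, 2, 0, 1)

4 distinct reps among the 12 weights ⇒ 4 W_11-linkage classes:

[[1, 5, 9], [2, 3, 4, 6, 10], [7, 8, 12], [11]]


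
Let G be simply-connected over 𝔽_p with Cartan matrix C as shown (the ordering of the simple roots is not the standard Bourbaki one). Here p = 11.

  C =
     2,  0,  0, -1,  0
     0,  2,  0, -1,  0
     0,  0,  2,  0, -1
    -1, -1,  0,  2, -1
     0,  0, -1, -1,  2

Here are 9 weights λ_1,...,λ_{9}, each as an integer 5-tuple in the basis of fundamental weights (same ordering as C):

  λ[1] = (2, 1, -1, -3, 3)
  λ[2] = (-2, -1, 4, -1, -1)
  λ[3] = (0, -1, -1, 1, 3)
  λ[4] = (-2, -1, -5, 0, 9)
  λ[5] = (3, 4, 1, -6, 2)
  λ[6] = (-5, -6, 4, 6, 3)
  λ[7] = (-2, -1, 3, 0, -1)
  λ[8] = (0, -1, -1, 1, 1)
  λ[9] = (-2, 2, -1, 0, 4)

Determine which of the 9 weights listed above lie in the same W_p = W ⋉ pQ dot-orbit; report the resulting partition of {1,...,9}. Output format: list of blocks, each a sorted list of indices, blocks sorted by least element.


Cartan matrix: type D_5 (|W|=1920); un-permuting the 5 rows.

λ_j+ρ reflected into Ā_11 (⟨·,θ^∨⟩≤11); 5-tuples as given:

  λ_1 → (1, 0, 0, 2, 2) · λ_2 → (1, 0, 4, 0, 0) · λ_3 → (1, 0, 0, 2, 2) · λ_4 → (1, 0, 4, 0, 0) · λ_5 → (1, 0, 0, 2, 2) · λ_6 → (1, 0, 0, 2, 2) · λ_7 → (1, 0, 4, 0, 0) · λ_8 → (1, 0, 0, 2, 2) · λ_9 → (1, 3, 0, 0, 2)

Linkage partition of the 9 weights (3 classes, p=11):

[[1, 3, 5, 6, 8], [2, 4, 7], [9]]


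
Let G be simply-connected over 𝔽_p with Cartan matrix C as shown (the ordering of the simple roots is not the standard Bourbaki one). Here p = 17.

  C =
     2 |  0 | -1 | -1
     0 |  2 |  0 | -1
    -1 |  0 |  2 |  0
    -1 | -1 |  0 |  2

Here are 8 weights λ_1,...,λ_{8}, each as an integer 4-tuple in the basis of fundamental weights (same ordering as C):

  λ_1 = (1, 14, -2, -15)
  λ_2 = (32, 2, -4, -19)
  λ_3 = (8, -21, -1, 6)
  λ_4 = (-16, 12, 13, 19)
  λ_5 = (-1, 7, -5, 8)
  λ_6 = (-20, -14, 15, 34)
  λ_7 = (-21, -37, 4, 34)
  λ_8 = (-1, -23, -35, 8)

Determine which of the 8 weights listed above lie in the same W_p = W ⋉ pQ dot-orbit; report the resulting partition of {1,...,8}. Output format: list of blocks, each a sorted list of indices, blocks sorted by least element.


Dynkin diagram of C (from the 6 off-diagonal −1 entries): A_4.

Each λ_j+ρ reduced to Ā_17; 4-tuples below use C's row order:

  λ_1+ρ ↦ (1, 1, 12, 1)
  λ_2+ρ ↦ (1, 1, 12, 1)
  λ_3+ρ ↦ (0, 4, 1, 9)
  λ_4+ρ ↦ (1, 1, 12, 1)
  λ_5+ρ ↦ (4, 8, 0, 5)
  λ_6+ρ ↦ (1, 1, 12, 1)
  λ_7+ρ ↦ (1, 1, 12, 1)
  λ_8+ρ ↦ (4, 8, 0, 5)

Grouping the 8 weights by Ā_17-representative: 3 linkage classes.

[[1, 2, 4, 6, 7], [3], [5, 8]]


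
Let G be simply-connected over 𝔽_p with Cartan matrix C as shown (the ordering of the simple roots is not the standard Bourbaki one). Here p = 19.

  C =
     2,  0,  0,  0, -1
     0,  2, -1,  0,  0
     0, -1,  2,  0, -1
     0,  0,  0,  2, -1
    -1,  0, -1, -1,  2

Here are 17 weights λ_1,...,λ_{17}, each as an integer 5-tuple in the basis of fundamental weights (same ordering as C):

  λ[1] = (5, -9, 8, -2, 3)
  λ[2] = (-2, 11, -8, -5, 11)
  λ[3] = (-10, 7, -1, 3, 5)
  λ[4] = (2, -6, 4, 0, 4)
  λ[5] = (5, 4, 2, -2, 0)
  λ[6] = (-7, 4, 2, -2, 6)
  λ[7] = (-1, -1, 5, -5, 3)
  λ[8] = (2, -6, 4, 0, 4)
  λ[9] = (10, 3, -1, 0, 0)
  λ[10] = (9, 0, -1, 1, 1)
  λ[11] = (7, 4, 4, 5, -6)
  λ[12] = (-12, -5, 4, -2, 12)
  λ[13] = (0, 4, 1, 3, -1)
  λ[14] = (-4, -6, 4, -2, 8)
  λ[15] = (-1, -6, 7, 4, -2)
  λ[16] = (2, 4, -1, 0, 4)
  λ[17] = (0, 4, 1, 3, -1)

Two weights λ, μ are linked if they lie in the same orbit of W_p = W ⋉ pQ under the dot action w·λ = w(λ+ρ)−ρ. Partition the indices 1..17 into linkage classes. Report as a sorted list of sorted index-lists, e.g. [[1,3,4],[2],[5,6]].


C ↔ D_5 under row/col permutation; |W(D_5)| = 1920.

Folding the 17 weights λ_j+ρ into Ā_19 (reps in the given 5-coord order):

    λ_1 → (6, 5, 3, 1, 0)
    λ_2 → (1, 5, 2, 4, 0)
    λ_3 → (6, 5, 3, 1, 0)
    λ_4 → (3, 5, 0, 1, 5)
    λ_5 → (6, 5, 3, 1, 0)
    λ_6 → (6, 5, 3, 1, 0)
    λ_7 → (0, 0, 6, 4, 0)
    λ_8 → (3, 5, 0, 1, 5)
    λ_9 → (11, 4, 0, 1, 1)
    λ_10 → (10, 1, 0, 2, 2)
    λ_11 → (3, 5, 0, 1, 5)
    λ_12 → (11, 4, 0, 1, 1)
    λ_13 → (1, 5, 2, 4, 0)
    λ_14 → (3, 5, 0, 1, 5)
    λ_15 → (1, 5, 2, 4, 0)
    λ_16 → (3, 5, 0, 1, 5)
    λ_17 → (1, 5, 2, 4, 0)

6 distinct reps among the 17 weights ⇒ 6 W_19-linkage classes:

[[1, 3, 5, 6], [2, 13, 15, 17], [4, 8, 11, 14, 16], [7], [9, 12], [10]]


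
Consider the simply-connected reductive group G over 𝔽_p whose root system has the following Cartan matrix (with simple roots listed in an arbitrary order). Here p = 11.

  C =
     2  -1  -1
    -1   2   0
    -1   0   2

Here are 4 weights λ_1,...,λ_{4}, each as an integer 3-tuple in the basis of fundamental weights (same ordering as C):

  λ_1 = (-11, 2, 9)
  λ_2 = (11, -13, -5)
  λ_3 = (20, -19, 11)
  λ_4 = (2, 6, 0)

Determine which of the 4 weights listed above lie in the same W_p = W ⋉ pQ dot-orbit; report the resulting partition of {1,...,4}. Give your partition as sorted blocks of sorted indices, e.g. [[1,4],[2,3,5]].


Cartan matrix: type A_3 (|W|=24); un-permuting the 3 rows.

W_11-reps of the 4 weights in Ā_11 (same 3-coord order as C):

  λ_1 → (3, 7, 0) · λ_2 → (3, 7, 1) · λ_3 → (3, 7, 1) · λ_4 → (3, 7, 1)

2 distinct reps among the 4 weights ⇒ 2 W_11-linkage classes:

[[1], [2, 3, 4]]


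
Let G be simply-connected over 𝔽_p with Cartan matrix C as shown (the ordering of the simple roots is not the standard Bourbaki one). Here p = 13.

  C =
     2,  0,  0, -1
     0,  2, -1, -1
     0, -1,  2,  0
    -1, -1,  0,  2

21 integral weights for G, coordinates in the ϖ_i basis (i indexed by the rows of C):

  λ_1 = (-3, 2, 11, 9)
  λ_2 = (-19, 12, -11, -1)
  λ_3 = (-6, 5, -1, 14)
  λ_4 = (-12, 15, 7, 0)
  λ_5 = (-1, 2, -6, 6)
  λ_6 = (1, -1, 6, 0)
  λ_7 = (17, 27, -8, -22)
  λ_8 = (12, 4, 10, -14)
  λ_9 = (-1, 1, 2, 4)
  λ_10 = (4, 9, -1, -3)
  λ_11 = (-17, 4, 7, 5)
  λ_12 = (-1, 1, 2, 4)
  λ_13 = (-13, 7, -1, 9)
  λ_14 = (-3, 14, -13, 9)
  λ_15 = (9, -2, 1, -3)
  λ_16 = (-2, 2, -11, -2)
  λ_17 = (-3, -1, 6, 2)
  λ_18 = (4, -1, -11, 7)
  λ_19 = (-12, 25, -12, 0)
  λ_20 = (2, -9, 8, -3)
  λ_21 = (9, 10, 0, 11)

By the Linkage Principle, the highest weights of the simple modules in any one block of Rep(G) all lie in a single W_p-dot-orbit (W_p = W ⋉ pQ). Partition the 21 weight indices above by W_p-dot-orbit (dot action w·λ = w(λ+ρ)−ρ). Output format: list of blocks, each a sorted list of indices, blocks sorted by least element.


Type A_4, rank 4, |W|=120; reorder rows/cols to standard.

λ_j+ρ reflected into Ā_13 (⟨·,θ^∨⟩≤13); 4-tuples as given:

  1: (8, 1, 0, 2);  2: (3, 8, 0, 2);  3: (0, 2, 3, 5);  4: (7, 1, 1, 1);  5: (0, 2, 3, 5);  6: (2, 0, 7, 1);  7: (5, 1, 5, 2);  8: (3, 8, 0, 2);  9: (0, 2, 3, 5);  10: (3, 8, 0, 2);  11: (0, 2, 3, 5);  12: (0, 2, 3, 5);  13: (5, 1, 5, 2);  14: (8, 1, 0, 2);  15: (7, 1, 1, 1);  16: (7, 1, 1, 1);  17: (2, 0, 7, 1);  18: (3, 8, 0, 2);  19: (8, 1, 0, 2);  20: (7, 1, 1, 1);  21: (7, 1, 1, 1)

6 distinct reps among the 21 weights ⇒ 6 W_13-linkage classes:

[[1, 14, 19], [2, 8, 10, 18], [3, 5, 9, 11, 12], [4, 15, 16, 20, 21], [6, 17], [7, 13]]


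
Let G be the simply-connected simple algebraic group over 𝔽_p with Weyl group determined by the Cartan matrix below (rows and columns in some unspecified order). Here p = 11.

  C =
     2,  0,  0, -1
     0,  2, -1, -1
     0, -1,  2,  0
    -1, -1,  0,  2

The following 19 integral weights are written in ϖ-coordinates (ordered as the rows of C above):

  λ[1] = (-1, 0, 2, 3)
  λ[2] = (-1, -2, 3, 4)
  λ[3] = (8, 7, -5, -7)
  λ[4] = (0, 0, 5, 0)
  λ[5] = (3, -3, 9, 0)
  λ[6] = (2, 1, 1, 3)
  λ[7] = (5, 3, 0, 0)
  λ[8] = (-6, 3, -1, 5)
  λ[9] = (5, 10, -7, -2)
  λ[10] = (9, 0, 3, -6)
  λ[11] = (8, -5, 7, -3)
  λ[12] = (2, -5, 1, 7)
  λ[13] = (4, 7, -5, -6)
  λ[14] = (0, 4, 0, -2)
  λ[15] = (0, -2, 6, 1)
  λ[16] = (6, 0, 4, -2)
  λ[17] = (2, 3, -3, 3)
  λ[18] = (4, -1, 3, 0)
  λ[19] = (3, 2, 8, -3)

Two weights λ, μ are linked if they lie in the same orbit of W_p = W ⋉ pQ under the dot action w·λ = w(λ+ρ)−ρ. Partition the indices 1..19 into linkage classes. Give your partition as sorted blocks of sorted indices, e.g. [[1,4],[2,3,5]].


C ↔ A_4 under row/col permutation; |W(A_4)| = 120.

Alcove-folded reps (p=11, 19 weights, presented ϖ-order):

  1: (0, 1, 3, 4)
  2: (0, 1, 3, 4)
  3: (3, 2, 2, 4)
  4: (1, 1, 6, 1)
  5: (1, 1, 6, 1)
  6: (3, 2, 2, 4)
  7: (5, 4, 0, 1)
  8: (5, 4, 0, 1)
  9: (0, 4, 1, 1)
  10: (5, 4, 0, 1)
  11: (3, 2, 2, 4)
  12: (3, 2, 2, 4)
  13: (0, 1, 3, 4)
  14: (0, 4, 1, 1)
  15: (1, 1, 6, 1)
  16: (5, 0, 4, 1)
  17: (3, 2, 2, 4)
  18: (5, 0, 4, 1)
  19: (1, 1, 6, 1)

Partition of {1..19} into 6 W_11-dot-orbits:

[[1, 2, 13], [3, 6, 11, 12, 17], [4, 5, 15, 19], [7, 8, 10], [9, 14], [16, 18]]
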